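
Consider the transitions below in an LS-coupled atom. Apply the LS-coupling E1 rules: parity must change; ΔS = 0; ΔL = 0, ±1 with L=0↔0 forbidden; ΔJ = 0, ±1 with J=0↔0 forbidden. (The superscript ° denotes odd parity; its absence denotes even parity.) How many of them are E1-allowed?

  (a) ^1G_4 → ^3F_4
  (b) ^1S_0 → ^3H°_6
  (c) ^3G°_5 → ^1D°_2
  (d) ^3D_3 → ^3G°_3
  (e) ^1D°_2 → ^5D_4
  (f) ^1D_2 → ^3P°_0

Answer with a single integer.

0

(a) forbidden (parity, ΔS fail)
(b) forbidden (ΔS, ΔL, ΔJ fail)
(c) forbidden (parity, ΔS, ΔL, ΔJ fail)
(d) forbidden (ΔL fails)
(e) forbidden (ΔS, ΔJ fail)
(f) forbidden (ΔS, ΔJ fail)
Total allowed: 0 of 6.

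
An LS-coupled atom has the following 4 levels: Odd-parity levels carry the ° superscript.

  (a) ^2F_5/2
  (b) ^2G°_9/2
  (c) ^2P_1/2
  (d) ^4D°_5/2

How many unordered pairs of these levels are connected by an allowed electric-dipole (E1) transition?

(a)–(b): forbidden (ΔJ).
(a)–(c): forbidden (parity, ΔL, ΔJ).
(a)–(d): forbidden (ΔS).
(b)–(c): forbidden (ΔL, ΔJ).
(b)–(d): forbidden (parity, ΔS, ΔL, ΔJ).
(c)–(d): forbidden (ΔS, ΔJ).
Allowed pairs: 0 of 6.

0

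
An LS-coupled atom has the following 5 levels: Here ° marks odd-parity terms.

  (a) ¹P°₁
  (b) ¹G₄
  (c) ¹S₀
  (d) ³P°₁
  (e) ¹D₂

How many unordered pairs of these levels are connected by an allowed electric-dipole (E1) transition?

(a)–(b): forbidden (ΔL, ΔJ).
(a)–(c): allowed.
(a)–(d): forbidden (parity, ΔS).
(a)–(e): allowed.
(b)–(c): forbidden (parity, ΔL, ΔJ).
(b)–(d): forbidden (ΔS, ΔL, ΔJ).
(b)–(e): forbidden (parity, ΔL, ΔJ).
(c)–(d): forbidden (ΔS).
(c)–(e): forbidden (parity, ΔL, ΔJ).
(d)–(e): forbidden (ΔS).
Allowed pairs: 2 of 10.

2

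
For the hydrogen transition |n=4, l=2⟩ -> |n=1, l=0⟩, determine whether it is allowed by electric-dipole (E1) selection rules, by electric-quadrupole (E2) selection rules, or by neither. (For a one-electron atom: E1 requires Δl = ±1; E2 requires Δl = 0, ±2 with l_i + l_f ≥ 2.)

E2

Δl = 0 − 2 = -2; l_i + l_f = 2.
E1 (Δl = ±1): not satisfied.
E2 (Δl = 0,±2, l_i+l_f ≥ 2): satisfied.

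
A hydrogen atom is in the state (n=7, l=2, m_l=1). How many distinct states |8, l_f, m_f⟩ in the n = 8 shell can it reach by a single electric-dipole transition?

5

E1 requires Δl = ±1, so l_f ∈ {1, 3}; with 0 ≤ l_f ≤ n_f−1 = 7, the allowed l_f values are {1, 3}.
For l_f = 1: m_f ∈ {m_i−1, m_i, m_i+1} ∩ [−1, 1] = {0, 1} → 2 states.
For l_f = 3: m_f ∈ {m_i−1, m_i, m_i+1} ∩ [−3, 3] = {0, 1, 2} → 3 states.
Total: 5.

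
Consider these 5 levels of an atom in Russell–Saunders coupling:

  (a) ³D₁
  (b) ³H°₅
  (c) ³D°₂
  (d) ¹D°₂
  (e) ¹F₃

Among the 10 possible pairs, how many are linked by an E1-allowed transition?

(a)–(b): forbidden (ΔL, ΔJ).
(a)–(c): allowed.
(a)–(d): forbidden (ΔS).
(a)–(e): forbidden (parity, ΔS, ΔJ).
(b)–(c): forbidden (parity, ΔL, ΔJ).
(b)–(d): forbidden (parity, ΔS, ΔL, ΔJ).
(b)–(e): forbidden (ΔS, ΔL, ΔJ).
(c)–(d): forbidden (parity, ΔS).
(c)–(e): forbidden (ΔS).
(d)–(e): allowed.
Allowed pairs: 2 of 10.

2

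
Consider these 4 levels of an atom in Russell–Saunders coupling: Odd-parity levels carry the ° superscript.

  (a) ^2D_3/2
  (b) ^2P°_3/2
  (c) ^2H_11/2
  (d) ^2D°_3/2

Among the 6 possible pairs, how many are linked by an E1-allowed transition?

(a)–(b): allowed.
(a)–(c): forbidden (parity, ΔL, ΔJ).
(a)–(d): allowed.
(b)–(c): forbidden (ΔL, ΔJ).
(b)–(d): forbidden (parity).
(c)–(d): forbidden (ΔL, ΔJ).
Allowed pairs: 2 of 6.

2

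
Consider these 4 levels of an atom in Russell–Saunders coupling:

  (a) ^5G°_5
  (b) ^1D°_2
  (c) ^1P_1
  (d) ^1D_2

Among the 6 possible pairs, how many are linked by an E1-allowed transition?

2

(a)–(b): forbidden (parity, ΔS, ΔL, ΔJ).
(a)–(c): forbidden (ΔS, ΔL, ΔJ).
(a)–(d): forbidden (ΔS, ΔL, ΔJ).
(b)–(c): allowed.
(b)–(d): allowed.
(c)–(d): forbidden (parity).
Allowed pairs: 2 of 6.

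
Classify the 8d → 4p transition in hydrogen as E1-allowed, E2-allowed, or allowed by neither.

Δl = 1 − 2 = -1; l_i + l_f = 3.
E1 (Δl = ±1): satisfied.
E2 (Δl = 0,±2, l_i+l_f ≥ 2): not satisfied.

E1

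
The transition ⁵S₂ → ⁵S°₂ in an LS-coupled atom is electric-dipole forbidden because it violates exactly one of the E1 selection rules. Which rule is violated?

Reading off the term symbols: S 2→2, L 0→0, J 2→2, parity even→odd.
ΔS = 0: S: 2 → 2 — satisfied.
Parity must change: even → odd — satisfied.
ΔJ = 0, ±1 (not J=0↔0): J: 2 → 2, ΔJ = +0 — satisfied.
ΔL = 0, ±1 (not L=0↔0): L: 0 → 0, ΔL = +0 — violated.

the L=0 ↔ L=0 exclusion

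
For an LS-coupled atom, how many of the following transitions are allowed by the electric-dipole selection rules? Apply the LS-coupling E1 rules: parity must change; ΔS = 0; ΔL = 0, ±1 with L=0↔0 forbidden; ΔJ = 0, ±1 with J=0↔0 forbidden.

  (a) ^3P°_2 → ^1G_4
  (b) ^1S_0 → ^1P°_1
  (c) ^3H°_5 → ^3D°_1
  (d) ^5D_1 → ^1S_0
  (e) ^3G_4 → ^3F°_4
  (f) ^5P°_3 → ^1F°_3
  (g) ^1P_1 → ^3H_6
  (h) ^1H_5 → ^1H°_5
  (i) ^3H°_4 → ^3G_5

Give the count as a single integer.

(a) forbidden (ΔS, ΔL, ΔJ fail)
(b) allowed
(c) forbidden (parity, ΔL, ΔJ fail)
(d) forbidden (parity, ΔS, ΔL fail)
(e) allowed
(f) forbidden (parity, ΔS, ΔL fail)
(g) forbidden (parity, ΔS, ΔL, ΔJ fail)
(h) allowed
(i) allowed
Total allowed: 4 of 9.

4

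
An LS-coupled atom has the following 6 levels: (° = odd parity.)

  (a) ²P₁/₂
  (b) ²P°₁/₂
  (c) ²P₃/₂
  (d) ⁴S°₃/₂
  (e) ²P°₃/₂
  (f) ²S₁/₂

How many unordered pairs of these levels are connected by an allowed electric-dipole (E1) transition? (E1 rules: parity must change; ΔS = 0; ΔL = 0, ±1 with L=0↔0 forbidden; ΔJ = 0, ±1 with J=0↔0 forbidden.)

(a)–(b): allowed.
(a)–(c): forbidden (parity).
(a)–(d): forbidden (ΔS).
(a)–(e): allowed.
(a)–(f): forbidden (parity).
(b)–(c): allowed.
(b)–(d): forbidden (parity, ΔS).
(b)–(e): forbidden (parity).
(b)–(f): allowed.
(c)–(d): forbidden (ΔS).
(c)–(e): allowed.
(c)–(f): forbidden (parity).
(d)–(e): forbidden (parity, ΔS).
(d)–(f): forbidden (ΔS, ΔL).
(e)–(f): allowed.
Allowed pairs: 6 of 15.

6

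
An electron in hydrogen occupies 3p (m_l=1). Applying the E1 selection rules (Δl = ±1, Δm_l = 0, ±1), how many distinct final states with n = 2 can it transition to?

1

E1 requires Δl = ±1, so l_f ∈ {0, 2}; with 0 ≤ l_f ≤ n_f−1 = 1, the allowed l_f values are {0}.
For l_f = 0: m_f ∈ {m_i−1, m_i, m_i+1} ∩ [−0, 0] = {0} → 1 state.
Total: 1.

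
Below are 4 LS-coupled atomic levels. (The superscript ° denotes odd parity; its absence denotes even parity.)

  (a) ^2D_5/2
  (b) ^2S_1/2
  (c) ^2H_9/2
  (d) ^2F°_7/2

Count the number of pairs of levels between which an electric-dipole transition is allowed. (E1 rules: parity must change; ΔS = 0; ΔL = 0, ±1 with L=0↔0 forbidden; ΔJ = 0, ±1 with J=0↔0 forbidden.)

(a)–(b): forbidden (parity, ΔL, ΔJ).
(a)–(c): forbidden (parity, ΔL, ΔJ).
(a)–(d): allowed.
(b)–(c): forbidden (parity, ΔL, ΔJ).
(b)–(d): forbidden (ΔL, ΔJ).
(c)–(d): forbidden (ΔL).
Allowed pairs: 1 of 6.

1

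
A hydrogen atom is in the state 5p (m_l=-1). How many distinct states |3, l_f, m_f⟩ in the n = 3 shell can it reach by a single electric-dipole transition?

E1 requires Δl = ±1, so l_f ∈ {0, 2}; with 0 ≤ l_f ≤ n_f−1 = 2, the allowed l_f values are {0, 2}.
For l_f = 0: m_f ∈ {m_i−1, m_i, m_i+1} ∩ [−0, 0] = {0} → 1 state.
For l_f = 2: m_f ∈ {m_i−1, m_i, m_i+1} ∩ [−2, 2] = {-2, -1, 0} → 3 states.
Total: 4.

4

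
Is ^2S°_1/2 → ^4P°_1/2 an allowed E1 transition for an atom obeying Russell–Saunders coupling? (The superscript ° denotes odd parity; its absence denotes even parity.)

Initial level: S=1/2, L=0, J=1/2, parity odd. Final level: S=3/2, L=1, J=1/2, parity odd.
Parity must change: odd → odd — violated.
ΔL = 0, ±1 (not L=0↔0): L: 0 → 1, ΔL = +1 — satisfied.
ΔJ = 0, ±1 (not J=0↔0): J: 1/2 → 1/2, ΔJ = +0 — satisfied.
ΔS = 0: S: 1/2 → 3/2 — violated.
Rule(s) violated: parity, ΔS.

forbidden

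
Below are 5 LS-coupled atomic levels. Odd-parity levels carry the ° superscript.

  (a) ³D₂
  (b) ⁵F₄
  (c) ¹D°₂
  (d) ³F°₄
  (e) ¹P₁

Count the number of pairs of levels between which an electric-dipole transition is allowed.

(a)–(b): forbidden (parity, ΔS, ΔJ).
(a)–(c): forbidden (ΔS).
(a)–(d): forbidden (ΔJ).
(a)–(e): forbidden (parity, ΔS).
(b)–(c): forbidden (ΔS, ΔJ).
(b)–(d): forbidden (ΔS).
(b)–(e): forbidden (parity, ΔS, ΔL, ΔJ).
(c)–(d): forbidden (parity, ΔS, ΔJ).
(c)–(e): allowed.
(d)–(e): forbidden (ΔS, ΔL, ΔJ).
Allowed pairs: 1 of 10.

1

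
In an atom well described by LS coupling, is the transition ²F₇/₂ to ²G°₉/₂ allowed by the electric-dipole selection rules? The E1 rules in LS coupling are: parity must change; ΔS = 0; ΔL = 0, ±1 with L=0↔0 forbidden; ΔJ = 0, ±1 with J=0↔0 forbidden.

ΔJ = 0, ±1 (not J=0↔0): J: 7/2 → 9/2, ΔJ = +1 — satisfied.
ΔL = 0, ±1 (not L=0↔0): L: 3 → 4, ΔL = +1 — satisfied.
Parity must change: even → odd — satisfied.
ΔS = 0: S: 1/2 → 1/2 — satisfied.
All four E1 rules are satisfied.

allowed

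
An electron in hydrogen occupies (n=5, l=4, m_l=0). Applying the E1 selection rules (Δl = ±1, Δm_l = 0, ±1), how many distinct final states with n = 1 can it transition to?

0

E1 requires l_f ∈ {3, 5}, but neither lies in [0, 0], so no final state is reachable.
Total: 0.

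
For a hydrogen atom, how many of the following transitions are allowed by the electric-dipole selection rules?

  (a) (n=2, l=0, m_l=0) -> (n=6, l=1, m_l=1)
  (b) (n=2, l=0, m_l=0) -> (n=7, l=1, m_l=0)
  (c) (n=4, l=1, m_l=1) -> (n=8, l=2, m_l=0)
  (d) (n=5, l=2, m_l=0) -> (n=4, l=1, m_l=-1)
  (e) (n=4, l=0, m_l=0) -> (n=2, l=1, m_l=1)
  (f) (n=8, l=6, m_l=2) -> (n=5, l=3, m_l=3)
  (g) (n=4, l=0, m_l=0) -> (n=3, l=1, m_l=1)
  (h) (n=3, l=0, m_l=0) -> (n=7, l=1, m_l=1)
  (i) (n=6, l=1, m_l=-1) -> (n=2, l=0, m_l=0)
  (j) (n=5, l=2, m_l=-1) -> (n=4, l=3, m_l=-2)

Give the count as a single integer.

(a) allowed
(b) allowed
(c) allowed
(d) allowed
(e) allowed
(f) forbidden — Δl = -3 (E1 requires Δl = ±1)
(g) allowed
(h) allowed
(i) allowed
(j) allowed
Total allowed: 9 of 10.

9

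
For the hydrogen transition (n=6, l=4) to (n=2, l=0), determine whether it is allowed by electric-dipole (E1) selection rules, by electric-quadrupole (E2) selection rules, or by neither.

Δl = 0 − 4 = -4; l_i + l_f = 4.
E1 (Δl = ±1): not satisfied.
E2 (Δl = 0,±2, l_i+l_f ≥ 2): not satisfied.

neither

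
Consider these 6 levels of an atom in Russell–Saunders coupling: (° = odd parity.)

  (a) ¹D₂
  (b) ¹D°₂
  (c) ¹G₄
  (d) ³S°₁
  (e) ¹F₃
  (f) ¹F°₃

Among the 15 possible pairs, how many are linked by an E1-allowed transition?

(a)–(b): allowed.
(a)–(c): forbidden (parity, ΔL, ΔJ).
(a)–(d): forbidden (ΔS, ΔL).
(a)–(e): forbidden (parity).
(a)–(f): allowed.
(b)–(c): forbidden (ΔL, ΔJ).
(b)–(d): forbidden (parity, ΔS, ΔL).
(b)–(e): allowed.
(b)–(f): forbidden (parity).
(c)–(d): forbidden (ΔS, ΔL, ΔJ).
(c)–(e): forbidden (parity).
(c)–(f): allowed.
(d)–(e): forbidden (ΔS, ΔL, ΔJ).
(d)–(f): forbidden (parity, ΔS, ΔL, ΔJ).
(e)–(f): allowed.
Allowed pairs: 5 of 15.

5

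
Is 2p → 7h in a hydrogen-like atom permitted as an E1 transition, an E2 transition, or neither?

Δl = 5 − 1 = +4; l_i + l_f = 6.
E1 (Δl = ±1): not satisfied.
E2 (Δl = 0,±2, l_i+l_f ≥ 2): not satisfied.

neither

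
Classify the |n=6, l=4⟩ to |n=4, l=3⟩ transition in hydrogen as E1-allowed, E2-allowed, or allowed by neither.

E1

Δl = 3 − 4 = -1; l_i + l_f = 7.
E1 (Δl = ±1): satisfied.
E2 (Δl = 0,±2, l_i+l_f ≥ 2): not satisfied.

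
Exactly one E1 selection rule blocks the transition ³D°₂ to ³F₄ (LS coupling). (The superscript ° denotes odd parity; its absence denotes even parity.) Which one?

Parity must change: odd → even — ✓.
ΔS = 0: S: 1 → 1 — ✓.
ΔL = 0, ±1 (not L=0↔0): L: 2 → 3, ΔL = +1 — ✓.
ΔJ = 0, ±1 (not J=0↔0): J: 2 → 4, ΔJ = +2 — ✗.

the ΔJ = 0, ±1 rule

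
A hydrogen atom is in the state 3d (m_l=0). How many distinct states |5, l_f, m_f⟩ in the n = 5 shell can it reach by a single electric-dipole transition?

E1 requires Δl = ±1, so l_f ∈ {1, 3}; with 0 ≤ l_f ≤ n_f−1 = 4, the allowed l_f values are {1, 3}.
For l_f = 1: m_f ∈ {m_i−1, m_i, m_i+1} ∩ [−1, 1] = {-1, 0, 1} → 3 states.
For l_f = 3: m_f ∈ {m_i−1, m_i, m_i+1} ∩ [−3, 3] = {-1, 0, 1} → 3 states.
Total: 6.

6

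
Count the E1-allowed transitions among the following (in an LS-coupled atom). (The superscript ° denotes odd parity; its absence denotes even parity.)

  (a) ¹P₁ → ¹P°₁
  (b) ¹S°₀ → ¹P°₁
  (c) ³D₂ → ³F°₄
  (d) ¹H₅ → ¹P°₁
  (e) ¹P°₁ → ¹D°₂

1

(a) allowed
(b) forbidden (parity fails)
(c) forbidden (ΔJ fails)
(d) forbidden (ΔL, ΔJ fail)
(e) forbidden (parity fails)
Total allowed: 1 of 5.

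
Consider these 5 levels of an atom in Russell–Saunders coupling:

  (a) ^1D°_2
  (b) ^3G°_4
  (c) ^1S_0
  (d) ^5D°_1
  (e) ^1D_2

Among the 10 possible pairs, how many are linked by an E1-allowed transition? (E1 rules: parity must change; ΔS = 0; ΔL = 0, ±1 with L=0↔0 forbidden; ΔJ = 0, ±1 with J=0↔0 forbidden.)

(a)–(b): forbidden (parity, ΔS, ΔL, ΔJ).
(a)–(c): forbidden (ΔL, ΔJ).
(a)–(d): forbidden (parity, ΔS).
(a)–(e): allowed.
(b)–(c): forbidden (ΔS, ΔL, ΔJ).
(b)–(d): forbidden (parity, ΔS, ΔL, ΔJ).
(b)–(e): forbidden (ΔS, ΔL, ΔJ).
(c)–(d): forbidden (ΔS, ΔL).
(c)–(e): forbidden (parity, ΔL, ΔJ).
(d)–(e): forbidden (ΔS).
Allowed pairs: 1 of 10.

1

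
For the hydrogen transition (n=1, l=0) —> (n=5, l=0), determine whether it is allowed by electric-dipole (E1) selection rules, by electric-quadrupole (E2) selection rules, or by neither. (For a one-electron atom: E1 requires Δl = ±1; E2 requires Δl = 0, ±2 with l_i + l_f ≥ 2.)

Δl = 0 − 0 = +0; l_i + l_f = 0.
E1 (Δl = ±1): not satisfied.
E2 (Δl = 0,±2, l_i+l_f ≥ 2): not satisfied.

neither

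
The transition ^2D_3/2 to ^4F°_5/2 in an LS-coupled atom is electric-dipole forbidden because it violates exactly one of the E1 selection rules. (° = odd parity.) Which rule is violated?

Reading off the term symbols: S 1/2→3/2, L 2→3, J 3/2→5/2, parity even→odd.
Parity must change: even → odd — ok.
ΔS = 0: S: 1/2 → 3/2 — fails.
ΔL = 0, ±1 (not L=0↔0): L: 2 → 3, ΔL = +1 — ok.
ΔJ = 0, ±1 (not J=0↔0): J: 3/2 → 5/2, ΔJ = +1 — ok.

the ΔS = 0 rule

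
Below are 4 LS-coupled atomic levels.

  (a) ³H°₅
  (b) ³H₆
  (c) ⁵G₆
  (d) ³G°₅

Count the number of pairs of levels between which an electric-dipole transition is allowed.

2

(a)–(b): allowed.
(a)–(c): forbidden (ΔS).
(a)–(d): forbidden (parity).
(b)–(c): forbidden (parity, ΔS).
(b)–(d): allowed.
(c)–(d): forbidden (ΔS).
Allowed pairs: 2 of 6.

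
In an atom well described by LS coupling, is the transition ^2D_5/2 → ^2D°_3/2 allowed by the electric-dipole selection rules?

Initial level: S=1/2, L=2, J=5/2, parity even. Final level: S=1/2, L=2, J=3/2, parity odd.
Parity must change: even → odd — passes.
ΔS = 0: S: 1/2 → 1/2 — passes.
ΔJ = 0, ±1 (not J=0↔0): J: 5/2 → 3/2, ΔJ = -1 — passes.
ΔL = 0, ±1 (not L=0↔0): L: 2 → 2, ΔL = +0 — passes.
All four E1 rules are satisfied.

allowed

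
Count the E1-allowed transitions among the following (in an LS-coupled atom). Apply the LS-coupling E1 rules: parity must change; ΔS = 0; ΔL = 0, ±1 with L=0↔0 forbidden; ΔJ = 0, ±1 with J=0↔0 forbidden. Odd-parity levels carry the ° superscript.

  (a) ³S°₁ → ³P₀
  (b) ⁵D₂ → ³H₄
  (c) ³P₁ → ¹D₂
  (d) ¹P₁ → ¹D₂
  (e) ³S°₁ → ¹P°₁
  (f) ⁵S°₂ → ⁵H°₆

(a) allowed
(b) forbidden (parity, ΔS, ΔL, ΔJ fail)
(c) forbidden (parity, ΔS fail)
(d) forbidden (parity fails)
(e) forbidden (parity, ΔS fail)
(f) forbidden (parity, ΔL, ΔJ fail)
Total allowed: 1 of 6.

1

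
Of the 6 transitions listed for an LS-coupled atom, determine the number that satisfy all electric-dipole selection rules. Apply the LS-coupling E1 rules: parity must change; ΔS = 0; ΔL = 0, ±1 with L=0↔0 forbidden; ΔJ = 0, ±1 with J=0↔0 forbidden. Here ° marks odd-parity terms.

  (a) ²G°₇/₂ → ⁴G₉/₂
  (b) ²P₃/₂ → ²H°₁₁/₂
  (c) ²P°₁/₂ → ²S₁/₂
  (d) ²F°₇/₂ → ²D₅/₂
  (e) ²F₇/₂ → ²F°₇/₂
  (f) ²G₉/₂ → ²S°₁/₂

(a) forbidden (ΔS fails)
(b) forbidden (ΔL, ΔJ fail)
(c) allowed
(d) allowed
(e) allowed
(f) forbidden (ΔL, ΔJ fail)
Total allowed: 3 of 6.

3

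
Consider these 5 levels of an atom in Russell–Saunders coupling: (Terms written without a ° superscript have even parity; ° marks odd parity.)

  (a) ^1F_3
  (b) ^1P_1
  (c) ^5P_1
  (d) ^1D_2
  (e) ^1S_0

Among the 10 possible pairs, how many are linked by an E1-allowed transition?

(a)–(b): forbidden (parity, ΔL, ΔJ).
(a)–(c): forbidden (parity, ΔS, ΔL, ΔJ).
(a)–(d): forbidden (parity).
(a)–(e): forbidden (parity, ΔL, ΔJ).
(b)–(c): forbidden (parity, ΔS).
(b)–(d): forbidden (parity).
(b)–(e): forbidden (parity).
(c)–(d): forbidden (parity, ΔS).
(c)–(e): forbidden (parity, ΔS).
(d)–(e): forbidden (parity, ΔL, ΔJ).
Allowed pairs: 0 of 10.

0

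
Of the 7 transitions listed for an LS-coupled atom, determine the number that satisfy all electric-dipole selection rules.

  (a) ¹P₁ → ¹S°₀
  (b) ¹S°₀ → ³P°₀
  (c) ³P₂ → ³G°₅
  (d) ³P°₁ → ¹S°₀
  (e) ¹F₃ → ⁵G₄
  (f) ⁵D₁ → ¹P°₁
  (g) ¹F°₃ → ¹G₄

(a) allowed
(b) forbidden (parity, ΔS, ΔJ fail)
(c) forbidden (ΔL, ΔJ fail)
(d) forbidden (parity, ΔS fail)
(e) forbidden (parity, ΔS fail)
(f) forbidden (ΔS fails)
(g) allowed
Total allowed: 2 of 7.

2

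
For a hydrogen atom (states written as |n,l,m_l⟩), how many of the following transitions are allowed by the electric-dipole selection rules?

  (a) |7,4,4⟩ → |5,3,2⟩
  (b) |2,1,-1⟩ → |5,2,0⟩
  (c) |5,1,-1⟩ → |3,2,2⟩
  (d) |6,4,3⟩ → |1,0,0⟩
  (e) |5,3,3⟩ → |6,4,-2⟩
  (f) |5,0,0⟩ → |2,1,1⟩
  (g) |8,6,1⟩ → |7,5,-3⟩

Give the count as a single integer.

(a) forbidden — Δm_l = -2 (E1 requires Δm_l = 0, ±1)
(b) allowed
(c) forbidden — Δm_l = +3 (E1 requires Δm_l = 0, ±1)
(d) forbidden — Δl = -4 (E1 requires Δl = ±1); Δm_l = -3 (E1 requires Δm_l = 0, ±1)
(e) forbidden — Δm_l = -5 (E1 requires Δm_l = 0, ±1)
(f) allowed
(g) forbidden — Δm_l = -4 (E1 requires Δm_l = 0, ±1)
Total allowed: 2 of 7.

2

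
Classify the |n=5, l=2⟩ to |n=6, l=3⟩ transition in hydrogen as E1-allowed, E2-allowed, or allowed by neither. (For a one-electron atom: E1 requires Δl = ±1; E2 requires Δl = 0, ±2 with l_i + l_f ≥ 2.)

Δl = 3 − 2 = +1; l_i + l_f = 5.
E1 (Δl = ±1): satisfied.
E2 (Δl = 0,±2, l_i+l_f ≥ 2): not satisfied.

E1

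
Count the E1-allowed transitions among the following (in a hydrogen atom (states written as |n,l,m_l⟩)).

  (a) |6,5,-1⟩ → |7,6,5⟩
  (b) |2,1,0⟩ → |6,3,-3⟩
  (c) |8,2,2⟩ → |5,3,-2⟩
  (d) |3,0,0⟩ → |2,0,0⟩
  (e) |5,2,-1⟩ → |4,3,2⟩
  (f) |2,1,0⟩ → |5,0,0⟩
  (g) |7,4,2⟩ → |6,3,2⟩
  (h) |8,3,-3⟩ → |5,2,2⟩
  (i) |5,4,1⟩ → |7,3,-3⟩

2

(a) forbidden — Δm_l = +6 (E1 requires Δm_l = 0, ±1)
(b) forbidden — Δl = +2 (E1 requires Δl = ±1); Δm_l = -3 (E1 requires Δm_l = 0, ±1)
(c) forbidden — Δm_l = -4 (E1 requires Δm_l = 0, ±1)
(d) forbidden — Δl = +0 (E1 requires Δl = ±1)
(e) forbidden — Δm_l = +3 (E1 requires Δm_l = 0, ±1)
(f) allowed
(g) allowed
(h) forbidden — Δm_l = +5 (E1 requires Δm_l = 0, ±1)
(i) forbidden — Δm_l = -4 (E1 requires Δm_l = 0, ±1)
Total allowed: 2 of 9.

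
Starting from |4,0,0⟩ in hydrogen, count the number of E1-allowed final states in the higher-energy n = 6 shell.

E1 requires Δl = ±1, so l_f ∈ {-1, 1}; with 0 ≤ l_f ≤ n_f−1 = 5, the allowed l_f values are {1}.
For l_f = 1: m_f ∈ {m_i−1, m_i, m_i+1} ∩ [−1, 1] = {-1, 0, 1} → 3 states.
Total: 3.

3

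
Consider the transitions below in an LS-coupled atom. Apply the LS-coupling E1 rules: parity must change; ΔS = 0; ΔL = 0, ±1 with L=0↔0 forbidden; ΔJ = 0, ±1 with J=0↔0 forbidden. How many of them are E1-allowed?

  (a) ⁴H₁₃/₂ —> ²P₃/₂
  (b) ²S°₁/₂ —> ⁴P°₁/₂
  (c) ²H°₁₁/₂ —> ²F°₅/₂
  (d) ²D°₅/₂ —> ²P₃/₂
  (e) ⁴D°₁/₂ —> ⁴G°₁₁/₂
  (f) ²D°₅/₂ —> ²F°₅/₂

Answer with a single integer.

(a) forbidden (parity, ΔS, ΔL, ΔJ fail)
(b) forbidden (parity, ΔS fail)
(c) forbidden (parity, ΔL, ΔJ fail)
(d) allowed
(e) forbidden (parity, ΔL, ΔJ fail)
(f) forbidden (parity fails)
Total allowed: 1 of 6.

1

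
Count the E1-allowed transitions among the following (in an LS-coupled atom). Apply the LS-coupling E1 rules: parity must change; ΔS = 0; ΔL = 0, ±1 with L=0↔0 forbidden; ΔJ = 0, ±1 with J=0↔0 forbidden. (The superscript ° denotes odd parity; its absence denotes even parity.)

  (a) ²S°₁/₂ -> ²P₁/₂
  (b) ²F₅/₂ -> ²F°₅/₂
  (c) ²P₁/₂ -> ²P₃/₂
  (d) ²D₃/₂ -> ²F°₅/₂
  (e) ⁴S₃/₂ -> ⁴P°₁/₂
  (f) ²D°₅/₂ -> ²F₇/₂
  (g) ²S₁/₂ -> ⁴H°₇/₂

(a) allowed
(b) allowed
(c) forbidden (parity fails)
(d) allowed
(e) allowed
(f) allowed
(g) forbidden (ΔS, ΔL, ΔJ fail)
Total allowed: 5 of 7.

5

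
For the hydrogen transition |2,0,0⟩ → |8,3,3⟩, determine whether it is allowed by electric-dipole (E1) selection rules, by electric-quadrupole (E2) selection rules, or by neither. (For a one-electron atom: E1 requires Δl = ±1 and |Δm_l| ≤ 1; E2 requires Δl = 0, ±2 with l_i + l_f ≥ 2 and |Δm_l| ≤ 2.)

neither

Δl = 3 − 0 = +3; l_i + l_f = 3.
Δm_l = +3.
E1 (Δl = ±1, |Δm_l| ≤ 1): not satisfied.
E2 (Δl = 0,±2, l_i+l_f ≥ 2, |Δm_l| ≤ 2): not satisfied.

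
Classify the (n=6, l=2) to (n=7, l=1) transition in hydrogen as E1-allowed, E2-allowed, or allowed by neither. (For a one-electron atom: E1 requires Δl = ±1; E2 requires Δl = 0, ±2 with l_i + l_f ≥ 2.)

Δl = 1 − 2 = -1; l_i + l_f = 3.
E1 (Δl = ±1): satisfied.
E2 (Δl = 0,±2, l_i+l_f ≥ 2): not satisfied.

E1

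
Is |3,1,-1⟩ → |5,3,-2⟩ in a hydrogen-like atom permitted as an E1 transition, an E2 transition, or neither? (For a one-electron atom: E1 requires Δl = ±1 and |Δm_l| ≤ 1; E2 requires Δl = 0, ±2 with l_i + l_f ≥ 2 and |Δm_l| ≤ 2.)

Δl = 3 − 1 = +2; l_i + l_f = 4.
Δm_l = -1.
E1 (Δl = ±1, |Δm_l| ≤ 1): not satisfied.
E2 (Δl = 0,±2, l_i+l_f ≥ 2, |Δm_l| ≤ 2): satisfied.

E2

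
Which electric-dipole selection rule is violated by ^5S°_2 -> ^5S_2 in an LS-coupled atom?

Initial level: S=2, L=0, J=2, parity odd. Final level: S=2, L=0, J=2, parity even.
ΔS = 0: S: 2 → 2 — satisfied.
Parity must change: odd → even — satisfied.
ΔL = 0, ±1 (not L=0↔0): L: 0 → 0, ΔL = +0 — violated.
ΔJ = 0, ±1 (not J=0↔0): J: 2 → 2, ΔJ = +0 — satisfied.

the L=0 ↔ L=0 exclusion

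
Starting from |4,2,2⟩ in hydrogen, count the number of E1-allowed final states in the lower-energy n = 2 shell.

1

E1 requires Δl = ±1, so l_f ∈ {1, 3}; with 0 ≤ l_f ≤ n_f−1 = 1, the allowed l_f values are {1}.
For l_f = 1: m_f ∈ {m_i−1, m_i, m_i+1} ∩ [−1, 1] = {1} → 1 state.
Total: 1.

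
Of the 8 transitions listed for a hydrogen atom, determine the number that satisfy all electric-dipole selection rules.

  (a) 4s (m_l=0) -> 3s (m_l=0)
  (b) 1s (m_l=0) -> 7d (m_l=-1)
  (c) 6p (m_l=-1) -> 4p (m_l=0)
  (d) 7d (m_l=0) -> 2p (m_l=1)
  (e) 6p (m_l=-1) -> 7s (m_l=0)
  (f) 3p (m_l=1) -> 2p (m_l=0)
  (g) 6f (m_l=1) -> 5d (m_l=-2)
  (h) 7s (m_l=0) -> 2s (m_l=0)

2

(a) forbidden — Δl = +0 (E1 requires Δl = ±1)
(b) forbidden — Δl = +2 (E1 requires Δl = ±1)
(c) forbidden — Δl = +0 (E1 requires Δl = ±1)
(d) allowed
(e) allowed
(f) forbidden — Δl = +0 (E1 requires Δl = ±1)
(g) forbidden — Δm_l = -3 (E1 requires Δm_l = 0, ±1)
(h) forbidden — Δl = +0 (E1 requires Δl = ±1)
Total allowed: 2 of 8.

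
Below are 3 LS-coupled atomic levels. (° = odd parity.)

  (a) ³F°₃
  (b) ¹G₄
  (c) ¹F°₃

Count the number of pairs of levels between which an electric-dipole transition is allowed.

(a)–(b): forbidden (ΔS).
(a)–(c): forbidden (parity, ΔS).
(b)–(c): allowed.
Allowed pairs: 1 of 3.

1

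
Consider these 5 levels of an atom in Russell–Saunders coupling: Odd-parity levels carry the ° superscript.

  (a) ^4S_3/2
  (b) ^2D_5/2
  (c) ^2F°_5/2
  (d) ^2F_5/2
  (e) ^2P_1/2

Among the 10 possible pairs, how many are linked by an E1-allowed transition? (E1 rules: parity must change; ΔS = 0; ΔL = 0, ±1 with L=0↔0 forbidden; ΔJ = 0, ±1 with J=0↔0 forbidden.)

2

(a)–(b): forbidden (parity, ΔS, ΔL).
(a)–(c): forbidden (ΔS, ΔL).
(a)–(d): forbidden (parity, ΔS, ΔL).
(a)–(e): forbidden (parity, ΔS).
(b)–(c): allowed.
(b)–(d): forbidden (parity).
(b)–(e): forbidden (parity, ΔJ).
(c)–(d): allowed.
(c)–(e): forbidden (ΔL, ΔJ).
(d)–(e): forbidden (parity, ΔL, ΔJ).
Allowed pairs: 2 of 10.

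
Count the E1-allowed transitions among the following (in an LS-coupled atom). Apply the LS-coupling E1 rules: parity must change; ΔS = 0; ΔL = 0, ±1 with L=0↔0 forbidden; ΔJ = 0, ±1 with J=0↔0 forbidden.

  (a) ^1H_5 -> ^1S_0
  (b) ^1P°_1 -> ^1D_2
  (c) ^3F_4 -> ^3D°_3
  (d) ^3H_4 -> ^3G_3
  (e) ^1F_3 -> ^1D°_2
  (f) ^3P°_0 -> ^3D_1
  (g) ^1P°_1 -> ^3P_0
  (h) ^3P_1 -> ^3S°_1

(a) forbidden (parity, ΔL, ΔJ fail)
(b) allowed
(c) allowed
(d) forbidden (parity fails)
(e) allowed
(f) allowed
(g) forbidden (ΔS fails)
(h) allowed
Total allowed: 5 of 8.

5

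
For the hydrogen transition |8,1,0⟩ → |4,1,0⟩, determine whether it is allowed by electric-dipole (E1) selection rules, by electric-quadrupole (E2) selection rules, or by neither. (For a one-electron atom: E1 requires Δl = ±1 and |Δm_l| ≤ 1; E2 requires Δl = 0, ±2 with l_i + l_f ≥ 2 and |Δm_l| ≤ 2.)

Δl = 1 − 1 = +0; l_i + l_f = 2.
Δm_l = +0.
E1 (Δl = ±1, |Δm_l| ≤ 1): not satisfied.
E2 (Δl = 0,±2, l_i+l_f ≥ 2, |Δm_l| ≤ 2): satisfied.

E2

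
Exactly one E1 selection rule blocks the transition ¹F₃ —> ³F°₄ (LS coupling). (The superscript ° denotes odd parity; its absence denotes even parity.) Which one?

the ΔS = 0 rule

Reading off the term symbols: S 0→1, L 3→3, J 3→4, parity even→odd.
ΔL = 0, ±1 (not L=0↔0): L: 3 → 3, ΔL = +0 — satisfied.
Parity must change: even → odd — satisfied.
ΔS = 0: S: 0 → 1 — violated.
ΔJ = 0, ±1 (not J=0↔0): J: 3 → 4, ΔJ = +1 — satisfied.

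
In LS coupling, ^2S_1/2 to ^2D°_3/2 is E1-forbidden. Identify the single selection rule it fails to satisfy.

Reading off the term symbols: S 1/2→1/2, L 0→2, J 1/2→3/2, parity even→odd.
ΔL = 0, ±1 (not L=0↔0): L: 0 → 2, ΔL = +2 — fails.
Parity must change: even → odd — ok.
ΔS = 0: S: 1/2 → 1/2 — ok.
ΔJ = 0, ±1 (not J=0↔0): J: 1/2 → 3/2, ΔJ = +1 — ok.

the ΔL = 0, ±1 rule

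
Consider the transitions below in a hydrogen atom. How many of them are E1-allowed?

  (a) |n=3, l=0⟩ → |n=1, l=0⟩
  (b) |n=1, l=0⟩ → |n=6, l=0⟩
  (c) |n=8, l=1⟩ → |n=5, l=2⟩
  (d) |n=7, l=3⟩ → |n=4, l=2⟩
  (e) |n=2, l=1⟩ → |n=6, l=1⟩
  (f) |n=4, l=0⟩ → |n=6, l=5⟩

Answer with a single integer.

2

(a) forbidden — Δl = +0 (E1 requires Δl = ±1)
(b) forbidden — Δl = +0 (E1 requires Δl = ±1)
(c) allowed
(d) allowed
(e) forbidden — Δl = +0 (E1 requires Δl = ±1)
(f) forbidden — Δl = +5 (E1 requires Δl = ±1)
Total allowed: 2 of 6.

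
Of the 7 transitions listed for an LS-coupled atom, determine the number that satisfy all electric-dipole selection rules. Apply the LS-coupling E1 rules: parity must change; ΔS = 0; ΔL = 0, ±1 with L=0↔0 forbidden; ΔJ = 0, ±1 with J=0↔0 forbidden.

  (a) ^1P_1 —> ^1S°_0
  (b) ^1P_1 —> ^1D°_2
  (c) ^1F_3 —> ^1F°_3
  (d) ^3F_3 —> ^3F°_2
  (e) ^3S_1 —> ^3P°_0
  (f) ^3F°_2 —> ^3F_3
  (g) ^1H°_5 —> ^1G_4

7

(a) allowed
(b) allowed
(c) allowed
(d) allowed
(e) allowed
(f) allowed
(g) allowed
Total allowed: 7 of 7.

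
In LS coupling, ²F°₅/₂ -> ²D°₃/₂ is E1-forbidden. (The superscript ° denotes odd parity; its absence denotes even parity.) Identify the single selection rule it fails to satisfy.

Reading off the term symbols: S 1/2→1/2, L 3→2, J 5/2→3/2, parity odd→odd.
Parity must change: odd → odd — violated.
ΔS = 0: S: 1/2 → 1/2 — satisfied.
ΔL = 0, ±1 (not L=0↔0): L: 3 → 2, ΔL = -1 — satisfied.
ΔJ = 0, ±1 (not J=0↔0): J: 5/2 → 3/2, ΔJ = -1 — satisfied.

parity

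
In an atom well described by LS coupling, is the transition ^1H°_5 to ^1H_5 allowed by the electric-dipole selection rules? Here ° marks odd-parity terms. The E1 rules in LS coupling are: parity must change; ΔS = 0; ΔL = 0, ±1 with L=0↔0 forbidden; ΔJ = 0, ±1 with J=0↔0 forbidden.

allowed

Initial level: S=0, L=5, J=5, parity odd. Final level: S=0, L=5, J=5, parity even.
Parity must change: odd → even — passes.
ΔS = 0: S: 0 → 0 — passes.
ΔL = 0, ±1 (not L=0↔0): L: 5 → 5, ΔL = +0 — passes.
ΔJ = 0, ±1 (not J=0↔0): J: 5 → 5, ΔJ = +0 — passes.
All four E1 rules are satisfied.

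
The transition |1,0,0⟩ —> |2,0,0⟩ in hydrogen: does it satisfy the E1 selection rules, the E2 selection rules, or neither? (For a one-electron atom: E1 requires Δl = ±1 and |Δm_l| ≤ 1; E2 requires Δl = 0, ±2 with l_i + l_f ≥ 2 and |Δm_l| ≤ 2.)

Δl = 0 − 0 = +0; l_i + l_f = 0.
Δm_l = +0.
E1 (Δl = ±1, |Δm_l| ≤ 1): not satisfied.
E2 (Δl = 0,±2, l_i+l_f ≥ 2, |Δm_l| ≤ 2): not satisfied.

neither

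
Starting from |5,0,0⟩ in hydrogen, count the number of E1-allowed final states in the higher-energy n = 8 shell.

3

E1 requires Δl = ±1, so l_f ∈ {-1, 1}; with 0 ≤ l_f ≤ n_f−1 = 7, the allowed l_f values are {1}.
For l_f = 1: m_f ∈ {m_i−1, m_i, m_i+1} ∩ [−1, 1] = {-1, 0, 1} → 3 states.
Total: 3.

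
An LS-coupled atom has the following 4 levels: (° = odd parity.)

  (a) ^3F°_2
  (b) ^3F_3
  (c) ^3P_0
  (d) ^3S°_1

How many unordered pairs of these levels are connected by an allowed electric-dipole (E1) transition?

(a)–(b): allowed.
(a)–(c): forbidden (ΔL, ΔJ).
(a)–(d): forbidden (parity, ΔL).
(b)–(c): forbidden (parity, ΔL, ΔJ).
(b)–(d): forbidden (ΔL, ΔJ).
(c)–(d): allowed.
Allowed pairs: 2 of 6.

2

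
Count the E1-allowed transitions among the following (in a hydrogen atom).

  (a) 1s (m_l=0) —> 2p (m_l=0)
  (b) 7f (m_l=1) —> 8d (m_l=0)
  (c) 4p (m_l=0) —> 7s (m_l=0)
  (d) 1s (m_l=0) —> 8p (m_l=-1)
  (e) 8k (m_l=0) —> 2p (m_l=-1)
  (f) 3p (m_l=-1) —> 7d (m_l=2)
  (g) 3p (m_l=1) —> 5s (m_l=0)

(a) allowed
(b) allowed
(c) allowed
(d) allowed
(e) forbidden — Δl = -6 (E1 requires Δl = ±1)
(f) forbidden — Δm_l = +3 (E1 requires Δm_l = 0, ±1)
(g) allowed
Total allowed: 5 of 7.

5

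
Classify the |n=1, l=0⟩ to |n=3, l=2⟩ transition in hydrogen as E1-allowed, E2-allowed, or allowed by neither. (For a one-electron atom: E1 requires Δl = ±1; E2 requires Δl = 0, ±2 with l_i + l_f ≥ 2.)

E2

Δl = 2 − 0 = +2; l_i + l_f = 2.
E1 (Δl = ±1): not satisfied.
E2 (Δl = 0,±2, l_i+l_f ≥ 2): satisfied.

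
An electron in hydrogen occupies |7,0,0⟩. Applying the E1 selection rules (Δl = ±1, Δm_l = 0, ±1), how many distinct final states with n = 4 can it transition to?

3

E1 requires Δl = ±1, so l_f ∈ {-1, 1}; with 0 ≤ l_f ≤ n_f−1 = 3, the allowed l_f values are {1}.
For l_f = 1: m_f ∈ {m_i−1, m_i, m_i+1} ∩ [−1, 1] = {-1, 0, 1} → 3 states.
Total: 3.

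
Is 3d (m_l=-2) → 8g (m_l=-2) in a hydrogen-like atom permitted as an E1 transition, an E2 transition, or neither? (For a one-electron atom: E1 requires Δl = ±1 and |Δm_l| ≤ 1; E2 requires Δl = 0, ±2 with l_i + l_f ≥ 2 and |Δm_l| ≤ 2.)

Δl = 4 − 2 = +2; l_i + l_f = 6.
Δm_l = +0.
E1 (Δl = ±1, |Δm_l| ≤ 1): not satisfied.
E2 (Δl = 0,±2, l_i+l_f ≥ 2, |Δm_l| ≤ 2): satisfied.

E2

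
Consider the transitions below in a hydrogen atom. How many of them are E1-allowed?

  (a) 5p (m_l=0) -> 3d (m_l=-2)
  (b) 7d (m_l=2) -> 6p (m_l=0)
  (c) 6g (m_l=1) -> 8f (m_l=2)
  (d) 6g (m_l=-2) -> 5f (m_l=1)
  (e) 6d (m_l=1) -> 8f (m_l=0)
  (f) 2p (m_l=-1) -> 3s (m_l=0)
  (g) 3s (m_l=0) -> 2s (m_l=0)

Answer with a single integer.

(a) forbidden — Δm_l = -2 (E1 requires Δm_l = 0, ±1)
(b) forbidden — Δm_l = -2 (E1 requires Δm_l = 0, ±1)
(c) allowed
(d) forbidden — Δm_l = +3 (E1 requires Δm_l = 0, ±1)
(e) allowed
(f) allowed
(g) forbidden — Δl = +0 (E1 requires Δl = ±1)
Total allowed: 3 of 7.

3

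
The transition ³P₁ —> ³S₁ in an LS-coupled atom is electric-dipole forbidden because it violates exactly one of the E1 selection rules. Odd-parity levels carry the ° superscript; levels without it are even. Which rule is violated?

Initial level: S=1, L=1, J=1, parity even. Final level: S=1, L=0, J=1, parity even.
ΔS = 0: S: 1 → 1 — ok.
ΔL = 0, ±1 (not L=0↔0): L: 1 → 0, ΔL = -1 — ok.
Parity must change: even → even — fails.
ΔJ = 0, ±1 (not J=0↔0): J: 1 → 1, ΔJ = +0 — ok.

parity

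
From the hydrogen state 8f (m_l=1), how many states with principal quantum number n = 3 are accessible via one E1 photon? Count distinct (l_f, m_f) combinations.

3

E1 requires Δl = ±1, so l_f ∈ {2, 4}; with 0 ≤ l_f ≤ n_f−1 = 2, the allowed l_f values are {2}.
For l_f = 2: m_f ∈ {m_i−1, m_i, m_i+1} ∩ [−2, 2] = {0, 1, 2} → 3 states.
Total: 3.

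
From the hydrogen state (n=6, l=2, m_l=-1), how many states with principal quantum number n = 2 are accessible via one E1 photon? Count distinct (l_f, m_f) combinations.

E1 requires Δl = ±1, so l_f ∈ {1, 3}; with 0 ≤ l_f ≤ n_f−1 = 1, the allowed l_f values are {1}.
For l_f = 1: m_f ∈ {m_i−1, m_i, m_i+1} ∩ [−1, 1] = {-1, 0} → 2 states.
Total: 2.

2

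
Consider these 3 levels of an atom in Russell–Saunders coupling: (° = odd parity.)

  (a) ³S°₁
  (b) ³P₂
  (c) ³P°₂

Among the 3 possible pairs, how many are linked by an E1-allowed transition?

2

(a)–(b): allowed.
(a)–(c): forbidden (parity).
(b)–(c): allowed.
Allowed pairs: 2 of 3.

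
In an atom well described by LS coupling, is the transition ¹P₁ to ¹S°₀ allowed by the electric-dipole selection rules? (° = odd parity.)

Initial level: S=0, L=1, J=1, parity even. Final level: S=0, L=0, J=0, parity odd.
Parity must change: even → odd — satisfied.
ΔS = 0: S: 0 → 0 — satisfied.
ΔL = 0, ±1 (not L=0↔0): L: 1 → 0, ΔL = -1 — satisfied.
ΔJ = 0, ±1 (not J=0↔0): J: 1 → 0, ΔJ = -1 — satisfied.
All four E1 rules are satisfied.

allowed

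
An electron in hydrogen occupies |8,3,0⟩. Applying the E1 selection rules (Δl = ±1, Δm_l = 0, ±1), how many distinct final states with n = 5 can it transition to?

6

E1 requires Δl = ±1, so l_f ∈ {2, 4}; with 0 ≤ l_f ≤ n_f−1 = 4, the allowed l_f values are {2, 4}.
For l_f = 2: m_f ∈ {m_i−1, m_i, m_i+1} ∩ [−2, 2] = {-1, 0, 1} → 3 states.
For l_f = 4: m_f ∈ {m_i−1, m_i, m_i+1} ∩ [−4, 4] = {-1, 0, 1} → 3 states.
Total: 6.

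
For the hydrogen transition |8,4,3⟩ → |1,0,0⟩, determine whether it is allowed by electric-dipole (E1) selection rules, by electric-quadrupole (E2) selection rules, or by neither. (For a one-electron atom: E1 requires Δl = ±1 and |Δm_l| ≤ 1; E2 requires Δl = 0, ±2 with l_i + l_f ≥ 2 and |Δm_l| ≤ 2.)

neither

Δl = 0 − 4 = -4; l_i + l_f = 4.
Δm_l = -3.
E1 (Δl = ±1, |Δm_l| ≤ 1): not satisfied.
E2 (Δl = 0,±2, l_i+l_f ≥ 2, |Δm_l| ≤ 2): not satisfied.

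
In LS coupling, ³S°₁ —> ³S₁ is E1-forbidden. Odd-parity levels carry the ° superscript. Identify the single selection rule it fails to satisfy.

the L=0 ↔ L=0 exclusion

Parity must change: odd → even — ✓.
ΔS = 0: S: 1 → 1 — ✓.
ΔL = 0, ±1 (not L=0↔0): L: 0 → 0, ΔL = +0 — ✗.
ΔJ = 0, ±1 (not J=0↔0): J: 1 → 1, ΔJ = +0 — ✓.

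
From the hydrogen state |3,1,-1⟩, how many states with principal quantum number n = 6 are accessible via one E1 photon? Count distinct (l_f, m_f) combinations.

4

E1 requires Δl = ±1, so l_f ∈ {0, 2}; with 0 ≤ l_f ≤ n_f−1 = 5, the allowed l_f values are {0, 2}.
For l_f = 0: m_f ∈ {m_i−1, m_i, m_i+1} ∩ [−0, 0] = {0} → 1 state.
For l_f = 2: m_f ∈ {m_i−1, m_i, m_i+1} ∩ [−2, 2] = {-2, -1, 0} → 3 states.
Total: 4.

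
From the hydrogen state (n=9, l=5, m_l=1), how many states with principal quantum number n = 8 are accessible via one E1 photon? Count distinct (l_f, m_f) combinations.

E1 requires Δl = ±1, so l_f ∈ {4, 6}; with 0 ≤ l_f ≤ n_f−1 = 7, the allowed l_f values are {4, 6}.
For l_f = 4: m_f ∈ {m_i−1, m_i, m_i+1} ∩ [−4, 4] = {0, 1, 2} → 3 states.
For l_f = 6: m_f ∈ {m_i−1, m_i, m_i+1} ∩ [−6, 6] = {0, 1, 2} → 3 states.
Total: 6.

6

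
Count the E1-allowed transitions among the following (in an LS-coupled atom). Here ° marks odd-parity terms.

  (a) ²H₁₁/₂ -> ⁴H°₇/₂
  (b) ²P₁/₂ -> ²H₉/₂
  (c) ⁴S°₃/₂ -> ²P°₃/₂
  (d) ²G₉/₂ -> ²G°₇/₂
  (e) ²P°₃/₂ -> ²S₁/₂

2

(a) forbidden (ΔS, ΔJ fail)
(b) forbidden (parity, ΔL, ΔJ fail)
(c) forbidden (parity, ΔS fail)
(d) allowed
(e) allowed
Total allowed: 2 of 5.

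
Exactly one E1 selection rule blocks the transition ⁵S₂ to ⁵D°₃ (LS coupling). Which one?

the ΔL = 0, ±1 rule

Initial level: S=2, L=0, J=2, parity even. Final level: S=2, L=2, J=3, parity odd.
Parity must change: even → odd — ✓.
ΔS = 0: S: 2 → 2 — ✓.
ΔL = 0, ±1 (not L=0↔0): L: 0 → 2, ΔL = +2 — ✗.
ΔJ = 0, ±1 (not J=0↔0): J: 2 → 3, ΔJ = +1 — ✓.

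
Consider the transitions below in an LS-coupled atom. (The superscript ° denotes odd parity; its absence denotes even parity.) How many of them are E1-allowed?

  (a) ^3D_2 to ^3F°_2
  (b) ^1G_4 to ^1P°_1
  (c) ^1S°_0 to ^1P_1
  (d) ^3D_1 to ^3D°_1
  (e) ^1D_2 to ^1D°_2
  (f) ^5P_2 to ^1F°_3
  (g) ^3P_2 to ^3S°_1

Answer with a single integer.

(a) allowed
(b) forbidden (ΔL, ΔJ fail)
(c) allowed
(d) allowed
(e) allowed
(f) forbidden (ΔS, ΔL fail)
(g) allowed
Total allowed: 5 of 7.

5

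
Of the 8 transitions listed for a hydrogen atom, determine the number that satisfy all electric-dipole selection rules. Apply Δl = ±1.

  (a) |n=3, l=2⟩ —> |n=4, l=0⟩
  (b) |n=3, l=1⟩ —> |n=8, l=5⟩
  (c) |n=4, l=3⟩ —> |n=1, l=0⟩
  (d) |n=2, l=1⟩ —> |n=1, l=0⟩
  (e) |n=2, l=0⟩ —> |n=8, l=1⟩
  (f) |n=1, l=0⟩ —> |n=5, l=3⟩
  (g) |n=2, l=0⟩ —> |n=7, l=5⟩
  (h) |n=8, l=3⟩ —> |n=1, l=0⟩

(a) forbidden — Δl = -2 (E1 requires Δl = ±1)
(b) forbidden — Δl = +4 (E1 requires Δl = ±1)
(c) forbidden — Δl = -3 (E1 requires Δl = ±1)
(d) allowed
(e) allowed
(f) forbidden — Δl = +3 (E1 requires Δl = ±1)
(g) forbidden — Δl = +5 (E1 requires Δl = ±1)
(h) forbidden — Δl = -3 (E1 requires Δl = ±1)
Total allowed: 2 of 8.

2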